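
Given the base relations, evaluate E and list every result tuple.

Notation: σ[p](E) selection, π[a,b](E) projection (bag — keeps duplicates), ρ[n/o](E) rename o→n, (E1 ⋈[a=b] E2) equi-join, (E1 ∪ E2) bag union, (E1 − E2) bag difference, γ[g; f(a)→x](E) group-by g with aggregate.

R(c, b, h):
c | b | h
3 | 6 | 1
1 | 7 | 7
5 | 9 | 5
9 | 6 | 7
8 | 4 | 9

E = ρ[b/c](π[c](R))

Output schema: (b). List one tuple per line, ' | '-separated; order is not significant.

Per-node cardinality:
  R → 5
  π[c](R) → 5
  ρ[b/c](π[c](R)) → 5

== RESULT ==
b
1
3
5
8
9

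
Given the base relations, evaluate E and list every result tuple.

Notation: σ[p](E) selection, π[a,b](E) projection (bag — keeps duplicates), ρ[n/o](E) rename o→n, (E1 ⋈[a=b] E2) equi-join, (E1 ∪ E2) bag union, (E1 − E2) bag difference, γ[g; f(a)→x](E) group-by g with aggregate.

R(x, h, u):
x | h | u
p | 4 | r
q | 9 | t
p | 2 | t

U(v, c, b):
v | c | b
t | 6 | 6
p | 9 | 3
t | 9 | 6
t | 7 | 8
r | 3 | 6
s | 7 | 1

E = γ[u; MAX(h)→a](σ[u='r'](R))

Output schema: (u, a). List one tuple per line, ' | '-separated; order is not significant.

Row counts bottom-up:
  R → 3
  σ[u='r'](R) → 1
  γ[u; MAX(h)→a](σ[u='r'](R)) → 1

== RESULT ==
u | a
r | 4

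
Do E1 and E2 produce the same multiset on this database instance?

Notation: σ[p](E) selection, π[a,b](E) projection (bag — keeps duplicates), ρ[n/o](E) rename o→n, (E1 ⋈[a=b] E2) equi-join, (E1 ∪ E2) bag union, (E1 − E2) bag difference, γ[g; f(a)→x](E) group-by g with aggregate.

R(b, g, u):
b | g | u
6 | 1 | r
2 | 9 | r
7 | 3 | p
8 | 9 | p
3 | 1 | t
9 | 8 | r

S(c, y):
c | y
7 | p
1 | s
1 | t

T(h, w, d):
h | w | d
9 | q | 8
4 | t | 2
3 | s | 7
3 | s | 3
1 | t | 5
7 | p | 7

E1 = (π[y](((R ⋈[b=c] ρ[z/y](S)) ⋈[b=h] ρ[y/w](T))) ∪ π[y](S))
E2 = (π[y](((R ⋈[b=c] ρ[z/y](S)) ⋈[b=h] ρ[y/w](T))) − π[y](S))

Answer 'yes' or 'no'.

E1 row counts bottom-up:
  R → 6
  S → 3
  ρ[z/y](S) → 3
  (R ⋈[b=c] ρ[z/y](S)) → 1
  T → 6
  ρ[y/w](T) → 6
  ((R ⋈[b=c] ρ[z/y](S)) ⋈[b=h] ρ[y/w](T)) → 1
  π[y](((R ⋈[b=c] ρ[z/y](S)) ⋈[b=h] ρ[y/w](T))) → 1
  S → 3
  π[y](S) → 3
  (π[y](((R ⋈[b=c] ρ[z/y](S)) ⋈[b=h] ρ[y/w](T))) ∪ π[y](S)) → 4
E2 row counts bottom-up:
  R → 6
  S → 3
  ρ[z/y](S) → 3
  (R ⋈[b=c] ρ[z/y](S)) → 1
  T → 6
  ρ[y/w](T) → 6
  ((R ⋈[b=c] ρ[z/y](S)) ⋈[b=h] ρ[y/w](T)) → 1
  π[y](((R ⋈[b=c] ρ[z/y](S)) ⋈[b=h] ρ[y/w](T))) → 1
  S → 3
  π[y](S) → 3
  (π[y](((R ⋈[b=c] ρ[z/y](S)) ⋈[b=h] ρ[y/w](T))) − π[y](S)) → 0

E1 result:
y
p
p
s
t
E2 result:
y
(0 rows)
Witness: ('p',) appears 2× in E1 but 0× in E2.

no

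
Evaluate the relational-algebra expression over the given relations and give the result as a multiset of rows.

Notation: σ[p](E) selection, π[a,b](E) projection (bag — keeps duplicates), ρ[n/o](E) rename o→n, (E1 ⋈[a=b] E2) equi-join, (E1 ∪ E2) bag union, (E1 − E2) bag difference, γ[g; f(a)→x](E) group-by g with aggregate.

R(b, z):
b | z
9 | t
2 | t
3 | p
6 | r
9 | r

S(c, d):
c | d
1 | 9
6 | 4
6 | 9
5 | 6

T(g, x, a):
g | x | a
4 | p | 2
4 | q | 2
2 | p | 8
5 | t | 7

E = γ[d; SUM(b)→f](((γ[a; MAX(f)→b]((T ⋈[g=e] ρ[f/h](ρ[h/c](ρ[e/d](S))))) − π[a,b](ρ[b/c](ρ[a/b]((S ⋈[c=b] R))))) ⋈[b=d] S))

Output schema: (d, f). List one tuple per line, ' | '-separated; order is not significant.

Stepwise |·|:
  T → 4
  S → 4
  ρ[e/d](S) → 4
  ρ[h/c](ρ[e/d](S)) → 4
  ρ[f/h](ρ[h/c](ρ[e/d](S))) → 4
  (T ⋈[g=e] ρ[f/h](ρ[h/c](ρ[e/d](S)))) → 2
  γ[a; MAX(f)→b]((T ⋈[g=e] ρ[f/h](ρ[h/c](ρ[e/d](S))))) → 1
  S → 4
  R → 5
  (S ⋈[c=b] R) → 2
  ρ[a/b]((S ⋈[c=b] R)) → 2
  ρ[b/c](ρ[a/b]((S ⋈[c=b] R))) → 2
  π[a,b](ρ[b/c](ρ[a/b]((S ⋈[c=b] R)))) → 2
  (γ[a; MAX(f)→b]((T ⋈[g=e] ρ[f/h](ρ[h/c](ρ[e/d](S))))) − π[a,b](ρ[b/c](ρ[a/b]((S ⋈[c=b] R))))) → 1
  S → 4
  ((γ[a; MAX(f)→b]((T ⋈[g=e] ρ[f/h](ρ[h/c](ρ[e/d](S))))) − π[a,b](ρ[b/c](ρ[a/b]((S ⋈[c=b] R))))) ⋈[b=d] S) → 1
  γ[d; SUM(b)→f](((γ[a; MAX(f)→b]((T ⋈[g=e] ρ[f/h](ρ[h/c](ρ[e/d](S))))) − π[a,b](ρ[b/c](ρ[a/b]((S ⋈[c=b] R))))) ⋈[b=d] S)) → 1

== RESULT ==
d | f
6 | 6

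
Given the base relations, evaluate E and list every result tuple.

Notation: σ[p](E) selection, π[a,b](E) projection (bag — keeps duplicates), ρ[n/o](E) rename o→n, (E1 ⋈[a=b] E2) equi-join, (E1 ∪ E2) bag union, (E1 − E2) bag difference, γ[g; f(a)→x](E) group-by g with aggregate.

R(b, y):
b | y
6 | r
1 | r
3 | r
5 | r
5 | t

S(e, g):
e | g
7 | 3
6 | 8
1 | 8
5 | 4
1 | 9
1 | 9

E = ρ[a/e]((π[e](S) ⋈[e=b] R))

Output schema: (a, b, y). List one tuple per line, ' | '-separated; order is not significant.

Subexpression sizes:
  S → 6
  π[e](S) → 6
  R → 5
  (π[e](S) ⋈[e=b] R) → 6
  ρ[a/e]((π[e](S) ⋈[e=b] R)) → 6

== RESULT ==
a | b | y
1 | 1 | r
1 | 1 | r
1 | 1 | r
5 | 5 | r
5 | 5 | t
6 | 6 | r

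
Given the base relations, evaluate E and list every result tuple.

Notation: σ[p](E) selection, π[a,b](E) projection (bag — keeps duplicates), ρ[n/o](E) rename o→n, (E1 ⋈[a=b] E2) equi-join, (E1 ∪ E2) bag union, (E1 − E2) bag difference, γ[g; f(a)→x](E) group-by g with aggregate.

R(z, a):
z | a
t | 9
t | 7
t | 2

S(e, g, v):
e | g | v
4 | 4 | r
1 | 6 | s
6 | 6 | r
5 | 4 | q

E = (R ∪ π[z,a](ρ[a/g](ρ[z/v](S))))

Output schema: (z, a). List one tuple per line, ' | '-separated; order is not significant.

Stepwise |·|:
  R → 3
  S → 4
  ρ[z/v](S) → 4
  ρ[a/g](ρ[z/v](S)) → 4
  π[z,a](ρ[a/g](ρ[z/v](S))) → 4
  (R ∪ π[z,a](ρ[a/g](ρ[z/v](S)))) → 7

== RESULT ==
z | a
q | 4
r | 4
r | 6
s | 6
t | 2
t | 7
t | 9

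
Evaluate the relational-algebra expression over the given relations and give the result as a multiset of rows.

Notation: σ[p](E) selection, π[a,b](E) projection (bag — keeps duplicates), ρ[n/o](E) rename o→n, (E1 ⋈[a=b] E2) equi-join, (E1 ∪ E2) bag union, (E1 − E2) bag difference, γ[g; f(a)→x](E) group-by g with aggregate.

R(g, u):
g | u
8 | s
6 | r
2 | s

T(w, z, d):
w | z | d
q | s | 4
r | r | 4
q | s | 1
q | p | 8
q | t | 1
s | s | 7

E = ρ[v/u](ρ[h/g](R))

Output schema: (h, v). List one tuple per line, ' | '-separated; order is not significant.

Stepwise |·|:
  R → 3
  ρ[h/g](R) → 3
  ρ[v/u](ρ[h/g](R)) → 3

== RESULT ==
h | v
2 | s
6 | r
8 | s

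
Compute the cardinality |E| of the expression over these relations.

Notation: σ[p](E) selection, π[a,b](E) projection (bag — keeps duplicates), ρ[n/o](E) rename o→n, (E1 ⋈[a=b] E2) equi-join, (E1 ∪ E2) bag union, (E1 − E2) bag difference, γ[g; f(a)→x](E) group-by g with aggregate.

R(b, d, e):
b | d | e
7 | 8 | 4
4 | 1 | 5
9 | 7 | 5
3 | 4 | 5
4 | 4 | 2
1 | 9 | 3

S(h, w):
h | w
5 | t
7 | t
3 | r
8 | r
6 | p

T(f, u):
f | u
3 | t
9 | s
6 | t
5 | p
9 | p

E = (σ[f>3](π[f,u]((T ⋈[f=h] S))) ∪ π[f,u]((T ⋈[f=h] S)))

Row counts bottom-up:
  T → 5
  S → 5
  (T ⋈[f=h] S) → 3
  π[f,u]((T ⋈[f=h] S)) → 3
  σ[f>3](π[f,u]((T ⋈[f=h] S))) → 2
  T → 5
  S → 5
  (T ⋈[f=h] S) → 3
  π[f,u]((T ⋈[f=h] S)) → 3
  (σ[f>3](π[f,u]((T ⋈[f=h] S))) ∪ π[f,u]((T ⋈[f=h] S))) → 5

|E| = 5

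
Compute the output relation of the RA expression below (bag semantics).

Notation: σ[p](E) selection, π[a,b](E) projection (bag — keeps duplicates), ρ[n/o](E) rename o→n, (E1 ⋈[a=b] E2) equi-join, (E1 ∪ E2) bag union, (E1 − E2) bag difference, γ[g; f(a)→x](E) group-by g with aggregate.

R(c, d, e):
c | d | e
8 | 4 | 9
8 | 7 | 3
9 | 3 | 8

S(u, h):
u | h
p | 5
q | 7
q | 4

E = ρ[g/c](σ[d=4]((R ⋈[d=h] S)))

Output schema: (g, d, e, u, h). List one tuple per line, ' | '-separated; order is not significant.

Per-node cardinality:
  R → 3
  S → 3
  (R ⋈[d=h] S) → 2
  σ[d=4]((R ⋈[d=h] S)) → 1
  ρ[g/c](σ[d=4]((R ⋈[d=h] S))) → 1

== RESULT ==
g | d | e | u | h
8 | 4 | 9 | q | 4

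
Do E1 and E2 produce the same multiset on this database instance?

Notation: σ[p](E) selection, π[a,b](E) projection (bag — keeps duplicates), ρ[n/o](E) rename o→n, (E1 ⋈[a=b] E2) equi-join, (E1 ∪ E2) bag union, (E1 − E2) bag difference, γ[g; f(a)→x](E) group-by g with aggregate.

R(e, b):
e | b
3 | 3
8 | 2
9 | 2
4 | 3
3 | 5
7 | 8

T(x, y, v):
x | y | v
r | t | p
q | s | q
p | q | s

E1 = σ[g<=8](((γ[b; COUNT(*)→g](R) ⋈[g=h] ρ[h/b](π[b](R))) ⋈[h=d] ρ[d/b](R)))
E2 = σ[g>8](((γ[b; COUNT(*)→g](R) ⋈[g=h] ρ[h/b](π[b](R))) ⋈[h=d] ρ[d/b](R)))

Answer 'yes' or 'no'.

E1 subexpression sizes:
  R → 6
  γ[b; COUNT(*)→g](R) → 4
  R → 6
  π[b](R) → 6
  ρ[h/b](π[b](R)) → 6
  (γ[b; COUNT(*)→g](R) ⋈[g=h] ρ[h/b](π[b](R))) → 4
  R → 6
  ρ[d/b](R) → 6
  ((γ[b; COUNT(*)→g](R) ⋈[g=h] ρ[h/b](π[b](R))) ⋈[h=d] ρ[d/b](R)) → 8
  σ[g<=8](((γ[b; COUNT(*)→g](R) ⋈[g=h] ρ[h/b](π[b](R))) ⋈[h=d] ρ[d/b](R))) → 8
E2 subexpression sizes:
  R → 6
  γ[b; COUNT(*)→g](R) → 4
  R → 6
  π[b](R) → 6
  ρ[h/b](π[b](R)) → 6
  (γ[b; COUNT(*)→g](R) ⋈[g=h] ρ[h/b](π[b](R))) → 4
  R → 6
  ρ[d/b](R) → 6
  ((γ[b; COUNT(*)→g](R) ⋈[g=h] ρ[h/b](π[b](R))) ⋈[h=d] ρ[d/b](R)) → 8
  σ[g>8](((γ[b; COUNT(*)→g](R) ⋈[g=h] ρ[h/b](π[b](R))) ⋈[h=d] ρ[d/b](R))) → 0

E1 result:
b | g | h | e | d
2 | 2 | 2 | 8 | 2
2 | 2 | 2 | 8 | 2
2 | 2 | 2 | 9 | 2
2 | 2 | 2 | 9 | 2
3 | 2 | 2 | 8 | 2
3 | 2 | 2 | 8 | 2
3 | 2 | 2 | 9 | 2
3 | 2 | 2 | 9 | 2
E2 result:
b | g | h | e | d
(0 rows)
Witness: (2, 2, 2, 9, 2) appears 2× in E1 but 0× in E2.

no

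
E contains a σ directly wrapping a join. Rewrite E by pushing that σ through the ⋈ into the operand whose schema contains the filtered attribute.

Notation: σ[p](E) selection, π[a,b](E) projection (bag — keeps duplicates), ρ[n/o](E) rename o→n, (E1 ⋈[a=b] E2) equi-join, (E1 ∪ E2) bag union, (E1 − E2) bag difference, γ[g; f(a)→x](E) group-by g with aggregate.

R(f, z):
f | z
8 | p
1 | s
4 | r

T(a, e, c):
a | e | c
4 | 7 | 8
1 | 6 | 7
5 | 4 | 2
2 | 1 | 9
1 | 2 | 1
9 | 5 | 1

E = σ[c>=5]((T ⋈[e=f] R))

σ filters on c, owned by the left side.
E' = (σ[c>=5](T) ⋈[e=f] R)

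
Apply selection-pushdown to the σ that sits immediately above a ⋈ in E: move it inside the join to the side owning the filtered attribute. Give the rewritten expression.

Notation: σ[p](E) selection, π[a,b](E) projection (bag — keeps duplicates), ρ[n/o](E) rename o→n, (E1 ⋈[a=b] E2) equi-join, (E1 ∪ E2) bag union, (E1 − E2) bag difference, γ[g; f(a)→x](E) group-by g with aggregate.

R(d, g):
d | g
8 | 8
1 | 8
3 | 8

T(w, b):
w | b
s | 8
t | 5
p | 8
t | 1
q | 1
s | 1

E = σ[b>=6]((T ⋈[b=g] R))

σ filters on b, owned by the left side.
E' = (σ[b>=6](T) ⋈[b=g] R)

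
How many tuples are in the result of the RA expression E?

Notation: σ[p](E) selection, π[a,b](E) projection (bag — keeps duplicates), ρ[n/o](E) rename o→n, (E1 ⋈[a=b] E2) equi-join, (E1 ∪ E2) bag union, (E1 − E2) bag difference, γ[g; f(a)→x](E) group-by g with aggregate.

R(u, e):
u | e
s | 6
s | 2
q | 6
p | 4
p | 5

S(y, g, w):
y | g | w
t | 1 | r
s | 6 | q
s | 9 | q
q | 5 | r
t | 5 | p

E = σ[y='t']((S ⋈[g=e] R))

Row counts bottom-up:
  S → 5
  R → 5
  (S ⋈[g=e] R) → 4
  σ[y='t']((S ⋈[g=e] R)) → 1

|E| = 1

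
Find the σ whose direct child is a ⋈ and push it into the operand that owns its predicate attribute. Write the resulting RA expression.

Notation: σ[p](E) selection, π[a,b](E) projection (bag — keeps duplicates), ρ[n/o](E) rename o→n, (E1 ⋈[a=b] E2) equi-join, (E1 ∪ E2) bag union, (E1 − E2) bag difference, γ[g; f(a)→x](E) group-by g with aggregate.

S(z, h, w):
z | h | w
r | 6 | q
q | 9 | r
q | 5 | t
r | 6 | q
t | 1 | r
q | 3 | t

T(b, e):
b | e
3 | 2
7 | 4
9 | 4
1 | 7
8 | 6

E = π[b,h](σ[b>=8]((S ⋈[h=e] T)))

σ filters on b, owned by the right side.
E' = π[b,h]((S ⋈[h=e] σ[b>=8](T)))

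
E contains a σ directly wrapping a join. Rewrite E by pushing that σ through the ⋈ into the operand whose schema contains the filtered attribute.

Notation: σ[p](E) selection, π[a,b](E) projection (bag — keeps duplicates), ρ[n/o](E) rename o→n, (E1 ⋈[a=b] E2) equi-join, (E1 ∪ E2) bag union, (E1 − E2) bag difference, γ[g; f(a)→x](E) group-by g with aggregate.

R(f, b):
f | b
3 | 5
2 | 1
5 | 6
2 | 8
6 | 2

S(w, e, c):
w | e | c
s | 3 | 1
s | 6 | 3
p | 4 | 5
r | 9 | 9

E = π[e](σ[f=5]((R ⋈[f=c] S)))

σ filters on f, owned by the left side.
E' = π[e]((σ[f=5](R) ⋈[f=c] S))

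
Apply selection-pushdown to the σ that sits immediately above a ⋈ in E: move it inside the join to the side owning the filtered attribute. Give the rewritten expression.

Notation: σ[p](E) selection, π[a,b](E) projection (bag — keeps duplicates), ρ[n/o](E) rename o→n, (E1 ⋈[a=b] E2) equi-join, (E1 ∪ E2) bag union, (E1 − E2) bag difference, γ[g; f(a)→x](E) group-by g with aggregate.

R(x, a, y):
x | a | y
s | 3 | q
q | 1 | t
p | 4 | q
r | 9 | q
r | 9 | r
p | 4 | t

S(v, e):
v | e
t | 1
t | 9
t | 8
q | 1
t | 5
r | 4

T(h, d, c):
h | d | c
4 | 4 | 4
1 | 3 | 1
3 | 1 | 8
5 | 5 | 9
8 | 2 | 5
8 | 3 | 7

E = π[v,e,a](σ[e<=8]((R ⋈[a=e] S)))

σ filters on e, owned by the right side.
E' = π[v,e,a]((R ⋈[a=e] σ[e<=8](S)))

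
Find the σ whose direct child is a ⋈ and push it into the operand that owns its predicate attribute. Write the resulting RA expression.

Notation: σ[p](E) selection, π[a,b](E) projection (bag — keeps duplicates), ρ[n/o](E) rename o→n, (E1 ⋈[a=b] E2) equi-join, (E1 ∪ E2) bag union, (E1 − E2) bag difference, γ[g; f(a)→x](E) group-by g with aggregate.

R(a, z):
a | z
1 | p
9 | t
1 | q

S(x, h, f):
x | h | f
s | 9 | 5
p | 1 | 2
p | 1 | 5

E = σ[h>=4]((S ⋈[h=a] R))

σ filters on h, owned by the left side.
E' = (σ[h>=4](S) ⋈[h=a] R)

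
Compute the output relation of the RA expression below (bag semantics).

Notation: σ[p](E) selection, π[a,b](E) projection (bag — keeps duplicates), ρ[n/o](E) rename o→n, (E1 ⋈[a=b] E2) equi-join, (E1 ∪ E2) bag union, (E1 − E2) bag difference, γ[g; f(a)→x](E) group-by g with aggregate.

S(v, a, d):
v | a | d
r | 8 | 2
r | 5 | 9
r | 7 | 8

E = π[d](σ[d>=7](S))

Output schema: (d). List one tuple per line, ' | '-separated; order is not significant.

Stepwise |·|:
  S → 3
  σ[d>=7](S) → 2
  π[d](σ[d>=7](S)) → 2

== RESULT ==
d
8
9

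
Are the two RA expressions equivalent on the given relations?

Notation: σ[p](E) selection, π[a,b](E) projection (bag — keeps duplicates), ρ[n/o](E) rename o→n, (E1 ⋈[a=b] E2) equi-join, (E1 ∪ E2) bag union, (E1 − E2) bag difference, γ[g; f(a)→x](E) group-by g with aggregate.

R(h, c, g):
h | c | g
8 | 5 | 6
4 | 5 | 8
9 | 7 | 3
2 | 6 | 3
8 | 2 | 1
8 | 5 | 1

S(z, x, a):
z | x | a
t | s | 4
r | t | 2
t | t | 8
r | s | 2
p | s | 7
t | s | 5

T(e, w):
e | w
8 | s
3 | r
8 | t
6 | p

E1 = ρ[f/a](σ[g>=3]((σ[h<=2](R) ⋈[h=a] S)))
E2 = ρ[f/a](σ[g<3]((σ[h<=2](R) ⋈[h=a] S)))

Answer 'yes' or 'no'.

E1 stepwise |·|:
  R → 6
  σ[h<=2](R) → 1
  S → 6
  (σ[h<=2](R) ⋈[h=a] S) → 2
  σ[g>=3]((σ[h<=2](R) ⋈[h=a] S)) → 2
  ρ[f/a](σ[g>=3]((σ[h<=2](R) ⋈[h=a] S))) → 2
E2 stepwise |·|:
  R → 6
  σ[h<=2](R) → 1
  S → 6
  (σ[h<=2](R) ⋈[h=a] S) → 2
  σ[g<3]((σ[h<=2](R) ⋈[h=a] S)) → 0
  ρ[f/a](σ[g<3]((σ[h<=2](R) ⋈[h=a] S))) → 0

E1 result:
h | c | g | z | x | f
2 | 6 | 3 | r | s | 2
2 | 6 | 3 | r | t | 2
E2 result:
h | c | g | z | x | f
(0 rows)
Witness: (2, 6, 3, 'r', 's', 2) appears 1× in E1 but 0× in E2.

no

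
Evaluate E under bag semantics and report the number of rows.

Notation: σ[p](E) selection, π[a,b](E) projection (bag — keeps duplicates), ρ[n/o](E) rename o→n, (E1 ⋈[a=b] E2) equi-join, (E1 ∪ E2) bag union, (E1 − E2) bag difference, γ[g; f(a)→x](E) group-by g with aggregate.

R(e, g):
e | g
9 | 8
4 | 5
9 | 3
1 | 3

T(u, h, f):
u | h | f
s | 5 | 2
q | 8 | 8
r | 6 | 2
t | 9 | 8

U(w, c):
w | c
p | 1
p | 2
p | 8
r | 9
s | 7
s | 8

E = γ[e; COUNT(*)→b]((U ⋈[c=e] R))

Stepwise |·|:
  U → 6
  R → 4
  (U ⋈[c=e] R) → 3
  γ[e; COUNT(*)→b]((U ⋈[c=e] R)) → 2

|E| = 2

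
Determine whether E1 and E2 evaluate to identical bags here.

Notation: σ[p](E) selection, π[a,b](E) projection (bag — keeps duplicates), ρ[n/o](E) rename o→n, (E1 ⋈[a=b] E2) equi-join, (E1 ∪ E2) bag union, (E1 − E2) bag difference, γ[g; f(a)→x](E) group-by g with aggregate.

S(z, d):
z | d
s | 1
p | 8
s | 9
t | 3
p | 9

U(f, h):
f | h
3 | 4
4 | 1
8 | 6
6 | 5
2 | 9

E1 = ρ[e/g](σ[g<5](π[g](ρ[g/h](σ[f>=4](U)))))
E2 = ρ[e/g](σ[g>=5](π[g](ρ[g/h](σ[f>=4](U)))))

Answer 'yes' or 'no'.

E1 subexpression sizes:
  U → 5
  σ[f>=4](U) → 3
  ρ[g/h](σ[f>=4](U)) → 3
  π[g](ρ[g/h](σ[f>=4](U))) → 3
  σ[g<5](π[g](ρ[g/h](σ[f>=4](U)))) → 1
  ρ[e/g](σ[g<5](π[g](ρ[g/h](σ[f>=4](U))))) → 1
E2 subexpression sizes:
  U → 5
  σ[f>=4](U) → 3
  ρ[g/h](σ[f>=4](U)) → 3
  π[g](ρ[g/h](σ[f>=4](U))) → 3
  σ[g>=5](π[g](ρ[g/h](σ[f>=4](U)))) → 2
  ρ[e/g](σ[g>=5](π[g](ρ[g/h](σ[f>=4](U))))) → 2

E1 result:
e
1
E2 result:
e
5
6
Witness: (6,) appears 0× in E1 but 1× in E2.

no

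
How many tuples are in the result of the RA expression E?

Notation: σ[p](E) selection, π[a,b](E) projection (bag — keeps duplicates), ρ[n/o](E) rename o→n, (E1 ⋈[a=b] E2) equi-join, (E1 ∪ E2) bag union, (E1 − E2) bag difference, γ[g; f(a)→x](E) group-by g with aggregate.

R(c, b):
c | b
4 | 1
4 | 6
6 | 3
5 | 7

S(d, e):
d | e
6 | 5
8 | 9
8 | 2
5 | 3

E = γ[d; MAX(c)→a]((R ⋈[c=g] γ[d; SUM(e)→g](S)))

Per-node cardinality:
  R → 4
  S → 4
  γ[d; SUM(e)→g](S) → 3
  (R ⋈[c=g] γ[d; SUM(e)→g](S)) → 1
  γ[d; MAX(c)→a]((R ⋈[c=g] γ[d; SUM(e)→g](S))) → 1

|E| = 1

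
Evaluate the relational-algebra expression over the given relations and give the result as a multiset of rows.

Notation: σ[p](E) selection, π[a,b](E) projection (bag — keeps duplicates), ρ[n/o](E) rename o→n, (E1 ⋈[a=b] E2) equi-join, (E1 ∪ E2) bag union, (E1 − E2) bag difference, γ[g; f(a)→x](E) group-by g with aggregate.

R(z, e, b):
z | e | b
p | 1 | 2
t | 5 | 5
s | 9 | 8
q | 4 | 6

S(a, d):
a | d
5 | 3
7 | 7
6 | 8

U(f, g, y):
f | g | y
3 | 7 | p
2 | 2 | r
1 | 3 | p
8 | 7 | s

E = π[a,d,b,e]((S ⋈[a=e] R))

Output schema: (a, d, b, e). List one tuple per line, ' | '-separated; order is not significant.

Stepwise |·|:
  S → 3
  R → 4
  (S ⋈[a=e] R) → 1
  π[a,d,b,e]((S ⋈[a=e] R)) → 1

== RESULT ==
a | d | b | e
5 | 3 | 5 | 5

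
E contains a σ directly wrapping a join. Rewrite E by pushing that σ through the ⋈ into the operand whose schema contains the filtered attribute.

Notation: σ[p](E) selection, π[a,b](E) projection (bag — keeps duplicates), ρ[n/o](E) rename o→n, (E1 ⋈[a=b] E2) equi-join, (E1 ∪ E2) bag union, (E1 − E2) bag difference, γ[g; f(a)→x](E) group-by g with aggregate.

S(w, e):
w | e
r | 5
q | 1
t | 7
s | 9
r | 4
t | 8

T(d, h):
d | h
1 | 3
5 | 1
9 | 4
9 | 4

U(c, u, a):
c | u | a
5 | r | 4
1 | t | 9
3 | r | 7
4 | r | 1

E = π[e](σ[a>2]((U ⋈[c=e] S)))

σ filters on a, owned by the left side.
E' = π[e]((σ[a>2](U) ⋈[c=e] S))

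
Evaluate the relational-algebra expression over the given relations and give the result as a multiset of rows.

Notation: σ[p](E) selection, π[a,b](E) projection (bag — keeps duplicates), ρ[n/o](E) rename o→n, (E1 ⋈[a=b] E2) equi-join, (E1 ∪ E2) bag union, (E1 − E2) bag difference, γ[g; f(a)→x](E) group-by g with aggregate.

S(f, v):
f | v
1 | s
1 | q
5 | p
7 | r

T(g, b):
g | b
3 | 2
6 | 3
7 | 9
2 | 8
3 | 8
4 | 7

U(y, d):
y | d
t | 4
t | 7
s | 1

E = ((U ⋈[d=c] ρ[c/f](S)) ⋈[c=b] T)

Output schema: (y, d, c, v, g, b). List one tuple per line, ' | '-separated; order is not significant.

Stepwise |·|:
  U → 3
  S → 4
  ρ[c/f](S) → 4
  (U ⋈[d=c] ρ[c/f](S)) → 3
  T → 6
  ((U ⋈[d=c] ρ[c/f](S)) ⋈[c=b] T) → 1

== RESULT ==
y | d | c | v | g | b
t | 7 | 7 | r | 4 | 7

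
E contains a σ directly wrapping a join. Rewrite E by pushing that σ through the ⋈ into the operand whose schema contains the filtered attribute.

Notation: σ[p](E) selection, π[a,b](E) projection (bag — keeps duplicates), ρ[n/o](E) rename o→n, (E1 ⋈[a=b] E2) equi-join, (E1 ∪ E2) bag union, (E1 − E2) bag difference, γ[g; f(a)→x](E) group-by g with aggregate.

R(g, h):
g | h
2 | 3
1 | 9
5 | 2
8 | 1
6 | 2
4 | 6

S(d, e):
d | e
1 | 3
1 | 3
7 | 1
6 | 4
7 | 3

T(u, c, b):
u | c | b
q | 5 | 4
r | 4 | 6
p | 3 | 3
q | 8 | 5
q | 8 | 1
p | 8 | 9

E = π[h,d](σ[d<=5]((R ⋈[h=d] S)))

σ filters on d, owned by the right side.
E' = π[h,d]((R ⋈[h=d] σ[d<=5](S)))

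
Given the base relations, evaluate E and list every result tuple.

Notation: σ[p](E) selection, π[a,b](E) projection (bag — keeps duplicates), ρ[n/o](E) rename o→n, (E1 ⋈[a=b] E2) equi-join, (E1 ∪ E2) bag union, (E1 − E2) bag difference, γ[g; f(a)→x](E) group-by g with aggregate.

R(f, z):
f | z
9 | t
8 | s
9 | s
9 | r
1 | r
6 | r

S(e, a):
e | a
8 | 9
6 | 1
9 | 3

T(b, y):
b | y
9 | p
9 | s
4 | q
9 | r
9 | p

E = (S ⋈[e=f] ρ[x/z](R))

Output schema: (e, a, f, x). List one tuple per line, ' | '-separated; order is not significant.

Row counts bottom-up:
  S → 3
  R → 6
  ρ[x/z](R) → 6
  (S ⋈[e=f] ρ[x/z](R)) → 5

== RESULT ==
e | a | f | x
6 | 1 | 6 | r
8 | 9 | 8 | s
9 | 3 | 9 | r
9 | 3 | 9 | s
9 | 3 | 9 | t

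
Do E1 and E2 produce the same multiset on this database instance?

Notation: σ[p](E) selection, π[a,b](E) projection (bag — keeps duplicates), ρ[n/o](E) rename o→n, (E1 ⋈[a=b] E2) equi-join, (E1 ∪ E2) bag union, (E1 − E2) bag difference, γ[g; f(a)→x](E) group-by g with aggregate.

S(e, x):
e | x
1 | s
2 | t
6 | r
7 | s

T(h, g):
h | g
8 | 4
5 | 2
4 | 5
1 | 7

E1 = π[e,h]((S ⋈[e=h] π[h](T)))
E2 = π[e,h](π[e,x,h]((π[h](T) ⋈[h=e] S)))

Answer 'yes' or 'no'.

E1 stepwise |·|:
  S → 4
  T → 4
  π[h](T) → 4
  (S ⋈[e=h] π[h](T)) → 1
  π[e,h]((S ⋈[e=h] π[h](T))) → 1
E2 stepwise |·|:
  T → 4
  π[h](T) → 4
  S → 4
  (π[h](T) ⋈[h=e] S) → 1
  π[e,x,h]((π[h](T) ⋈[h=e] S)) → 1
  π[e,h](π[e,x,h]((π[h](T) ⋈[h=e] S))) → 1

E1 and E2 produce the same multiset:
e | h
1 | 1

yes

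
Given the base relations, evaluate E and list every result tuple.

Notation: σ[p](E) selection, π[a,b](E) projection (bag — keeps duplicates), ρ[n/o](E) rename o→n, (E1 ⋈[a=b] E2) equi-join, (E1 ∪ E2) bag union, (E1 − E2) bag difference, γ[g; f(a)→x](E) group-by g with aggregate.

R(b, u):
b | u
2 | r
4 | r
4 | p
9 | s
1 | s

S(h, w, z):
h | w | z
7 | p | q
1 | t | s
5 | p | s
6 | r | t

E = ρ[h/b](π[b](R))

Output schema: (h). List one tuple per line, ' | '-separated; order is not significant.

Subexpression sizes:
  R → 5
  π[b](R) → 5
  ρ[h/b](π[b](R)) → 5

== RESULT ==
h
1
2
4
4
9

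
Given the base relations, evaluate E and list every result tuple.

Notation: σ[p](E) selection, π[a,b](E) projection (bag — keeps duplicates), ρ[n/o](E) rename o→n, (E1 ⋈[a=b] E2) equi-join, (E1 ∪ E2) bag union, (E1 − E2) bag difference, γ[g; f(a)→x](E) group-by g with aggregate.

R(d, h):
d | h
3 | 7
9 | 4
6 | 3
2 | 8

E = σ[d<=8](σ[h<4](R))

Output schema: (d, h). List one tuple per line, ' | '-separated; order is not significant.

Stepwise |·|:
  R → 4
  σ[h<4](R) → 1
  σ[d<=8](σ[h<4](R)) → 1

== RESULT ==
d | h
6 | 3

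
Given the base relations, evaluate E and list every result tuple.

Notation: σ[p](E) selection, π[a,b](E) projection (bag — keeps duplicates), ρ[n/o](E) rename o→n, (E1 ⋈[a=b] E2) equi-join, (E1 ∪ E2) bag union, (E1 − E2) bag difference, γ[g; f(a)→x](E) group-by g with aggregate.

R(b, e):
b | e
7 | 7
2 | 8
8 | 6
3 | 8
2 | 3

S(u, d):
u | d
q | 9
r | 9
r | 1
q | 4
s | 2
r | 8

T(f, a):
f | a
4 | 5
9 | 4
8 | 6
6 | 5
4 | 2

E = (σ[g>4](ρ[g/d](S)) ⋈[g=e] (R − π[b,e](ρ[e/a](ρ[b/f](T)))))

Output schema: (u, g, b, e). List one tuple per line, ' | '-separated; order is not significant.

Subexpression sizes:
  S → 6
  ρ[g/d](S) → 6
  σ[g>4](ρ[g/d](S)) → 3
  R → 5
  T → 5
  ρ[b/f](T) → 5
  ρ[e/a](ρ[b/f](T)) → 5
  π[b,e](ρ[e/a](ρ[b/f](T))) → 5
  (R − π[b,e](ρ[e/a](ρ[b/f](T)))) → 4
  (σ[g>4](ρ[g/d](S)) ⋈[g=e] (R − π[b,e](ρ[e/a](ρ[b/f](T))))) → 2

== RESULT ==
u | g | b | e
r | 8 | 2 | 8
r | 8 | 3 | 8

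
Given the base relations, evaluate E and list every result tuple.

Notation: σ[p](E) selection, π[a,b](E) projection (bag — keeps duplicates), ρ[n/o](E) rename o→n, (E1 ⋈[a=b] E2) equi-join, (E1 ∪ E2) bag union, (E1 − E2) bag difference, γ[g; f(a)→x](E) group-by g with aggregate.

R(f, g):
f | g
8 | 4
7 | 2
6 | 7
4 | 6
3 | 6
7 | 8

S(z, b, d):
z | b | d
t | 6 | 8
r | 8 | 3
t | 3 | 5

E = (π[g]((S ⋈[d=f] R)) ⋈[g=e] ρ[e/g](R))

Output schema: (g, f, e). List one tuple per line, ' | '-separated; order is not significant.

Row counts bottom-up:
  S → 3
  R → 6
  (S ⋈[d=f] R) → 2
  π[g]((S ⋈[d=f] R)) → 2
  R → 6
  ρ[e/g](R) → 6
  (π[g]((S ⋈[d=f] R)) ⋈[g=e] ρ[e/g](R)) → 3

== RESULT ==
g | f | e
4 | 8 | 4
6 | 3 | 6
6 | 4 | 6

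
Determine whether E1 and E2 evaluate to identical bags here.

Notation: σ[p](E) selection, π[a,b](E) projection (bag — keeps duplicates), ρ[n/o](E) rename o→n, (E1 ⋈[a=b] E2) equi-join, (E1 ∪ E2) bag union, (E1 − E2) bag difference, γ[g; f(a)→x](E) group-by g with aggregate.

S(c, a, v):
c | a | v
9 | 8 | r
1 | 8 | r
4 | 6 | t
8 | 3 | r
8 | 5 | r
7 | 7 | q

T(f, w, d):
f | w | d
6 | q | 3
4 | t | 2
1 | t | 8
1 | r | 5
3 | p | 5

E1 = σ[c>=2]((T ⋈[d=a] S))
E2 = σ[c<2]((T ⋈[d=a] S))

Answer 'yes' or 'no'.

E1 per-node cardinality:
  T → 5
  S → 6
  (T ⋈[d=a] S) → 5
  σ[c>=2]((T ⋈[d=a] S)) → 4
E2 per-node cardinality:
  T → 5
  S → 6
  (T ⋈[d=a] S) → 5
  σ[c<2]((T ⋈[d=a] S)) → 1

E1 result:
f | w | d | c | a | v
1 | r | 5 | 8 | 5 | r
1 | t | 8 | 9 | 8 | r
3 | p | 5 | 8 | 5 | r
6 | q | 3 | 8 | 3 | r
E2 result:
f | w | d | c | a | v
1 | t | 8 | 1 | 8 | r
Witness: (1, 'r', 5, 8, 5, 'r') appears 1× in E1 but 0× in E2.

no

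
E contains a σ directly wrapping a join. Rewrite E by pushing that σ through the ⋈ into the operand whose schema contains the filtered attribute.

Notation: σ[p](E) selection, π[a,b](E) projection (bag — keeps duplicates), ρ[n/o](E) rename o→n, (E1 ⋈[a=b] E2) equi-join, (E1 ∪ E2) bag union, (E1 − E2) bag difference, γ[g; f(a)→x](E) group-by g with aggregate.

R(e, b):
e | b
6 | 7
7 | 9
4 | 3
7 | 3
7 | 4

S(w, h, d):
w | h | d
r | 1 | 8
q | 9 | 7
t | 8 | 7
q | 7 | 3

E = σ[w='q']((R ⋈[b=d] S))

σ filters on w, owned by the right side.
E' = (R ⋈[b=d] σ[w='q'](S))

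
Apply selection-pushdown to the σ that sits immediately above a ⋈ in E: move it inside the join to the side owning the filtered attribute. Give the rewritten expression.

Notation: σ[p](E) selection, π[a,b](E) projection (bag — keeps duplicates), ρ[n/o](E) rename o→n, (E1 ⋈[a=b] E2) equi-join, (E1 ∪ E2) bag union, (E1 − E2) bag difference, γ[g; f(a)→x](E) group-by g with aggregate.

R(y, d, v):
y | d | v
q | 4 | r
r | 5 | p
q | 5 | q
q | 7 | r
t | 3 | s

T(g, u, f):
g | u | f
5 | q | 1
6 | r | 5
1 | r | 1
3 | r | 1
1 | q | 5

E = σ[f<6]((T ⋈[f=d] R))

σ filters on f, owned by the left side.
E' = (σ[f<6](T) ⋈[f=d] R)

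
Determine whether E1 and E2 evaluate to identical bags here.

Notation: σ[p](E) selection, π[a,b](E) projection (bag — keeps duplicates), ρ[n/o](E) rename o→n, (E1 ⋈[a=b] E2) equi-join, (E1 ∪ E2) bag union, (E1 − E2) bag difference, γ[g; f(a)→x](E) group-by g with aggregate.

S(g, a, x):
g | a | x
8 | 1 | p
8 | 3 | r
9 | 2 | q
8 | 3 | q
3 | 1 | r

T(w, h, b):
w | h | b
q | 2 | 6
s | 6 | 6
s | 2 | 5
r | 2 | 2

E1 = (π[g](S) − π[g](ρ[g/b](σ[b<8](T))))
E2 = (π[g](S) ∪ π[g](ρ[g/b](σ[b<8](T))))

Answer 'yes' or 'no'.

E1 per-node cardinality:
  S → 5
  π[g](S) → 5
  T → 4
  σ[b<8](T) → 4
  ρ[g/b](σ[b<8](T)) → 4
  π[g](ρ[g/b](σ[b<8](T))) → 4
  (π[g](S) − π[g](ρ[g/b](σ[b<8](T)))) → 5
E2 per-node cardinality:
  S → 5
  π[g](S) → 5
  T → 4
  σ[b<8](T) → 4
  ρ[g/b](σ[b<8](T)) → 4
  π[g](ρ[g/b](σ[b<8](T))) → 4
  (π[g](S) ∪ π[g](ρ[g/b](σ[b<8](T)))) → 9

E1 result:
g
3
8
8
8
9
E2 result:
g
2
3
5
6
6
8
8
8
9
Witness: (6,) appears 0× in E1 but 2× in E2.

no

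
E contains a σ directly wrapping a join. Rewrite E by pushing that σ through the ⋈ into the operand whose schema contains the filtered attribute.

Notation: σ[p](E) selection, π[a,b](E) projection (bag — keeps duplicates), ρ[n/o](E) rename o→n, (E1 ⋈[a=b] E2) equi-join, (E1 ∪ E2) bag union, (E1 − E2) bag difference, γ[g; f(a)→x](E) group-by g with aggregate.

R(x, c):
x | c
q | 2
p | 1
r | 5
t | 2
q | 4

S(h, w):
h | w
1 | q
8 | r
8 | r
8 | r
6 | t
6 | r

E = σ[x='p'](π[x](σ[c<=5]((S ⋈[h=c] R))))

σ filters on c, owned by the right side.
E' = σ[x='p'](π[x]((S ⋈[h=c] σ[c<=5](R))))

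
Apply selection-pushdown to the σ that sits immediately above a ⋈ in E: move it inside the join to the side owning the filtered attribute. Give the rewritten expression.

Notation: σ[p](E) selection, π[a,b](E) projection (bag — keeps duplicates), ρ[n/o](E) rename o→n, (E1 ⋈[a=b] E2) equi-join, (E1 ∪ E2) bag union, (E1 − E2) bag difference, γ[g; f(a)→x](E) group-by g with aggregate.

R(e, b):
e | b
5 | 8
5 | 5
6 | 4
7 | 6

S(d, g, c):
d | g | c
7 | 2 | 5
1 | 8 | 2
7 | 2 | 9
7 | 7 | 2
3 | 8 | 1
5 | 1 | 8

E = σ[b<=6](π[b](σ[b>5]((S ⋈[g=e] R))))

σ filters on b, owned by the right side.
E' = σ[b<=6](π[b]((S ⋈[g=e] σ[b>5](R))))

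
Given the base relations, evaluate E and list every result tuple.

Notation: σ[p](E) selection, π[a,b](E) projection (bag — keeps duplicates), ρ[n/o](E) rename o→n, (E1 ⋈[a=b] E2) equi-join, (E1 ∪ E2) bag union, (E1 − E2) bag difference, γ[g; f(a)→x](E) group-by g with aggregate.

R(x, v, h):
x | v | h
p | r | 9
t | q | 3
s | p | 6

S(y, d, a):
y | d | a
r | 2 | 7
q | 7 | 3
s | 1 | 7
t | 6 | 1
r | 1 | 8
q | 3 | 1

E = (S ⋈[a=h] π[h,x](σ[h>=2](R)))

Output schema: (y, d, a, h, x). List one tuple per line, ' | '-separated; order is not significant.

Stepwise |·|:
  S → 6
  R → 3
  σ[h>=2](R) → 3
  π[h,x](σ[h>=2](R)) → 3
  (S ⋈[a=h] π[h,x](σ[h>=2](R))) → 1

== RESULT ==
y | d | a | h | x
q | 7 | 3 | 3 | t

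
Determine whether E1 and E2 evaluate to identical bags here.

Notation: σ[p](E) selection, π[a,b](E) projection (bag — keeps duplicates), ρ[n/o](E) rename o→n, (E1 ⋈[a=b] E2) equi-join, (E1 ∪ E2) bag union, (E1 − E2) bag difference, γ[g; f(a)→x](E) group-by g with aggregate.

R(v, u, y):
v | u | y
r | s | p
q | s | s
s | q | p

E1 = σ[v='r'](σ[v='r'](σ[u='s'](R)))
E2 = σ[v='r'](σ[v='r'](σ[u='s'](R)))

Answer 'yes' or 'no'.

E1 subexpression sizes:
  R → 3
  σ[u='s'](R) → 2
  σ[v='r'](σ[u='s'](R)) → 1
  σ[v='r'](σ[v='r'](σ[u='s'](R))) → 1
E2 subexpression sizes:
  R → 3
  σ[u='s'](R) → 2
  σ[v='r'](σ[u='s'](R)) → 1
  σ[v='r'](σ[v='r'](σ[u='s'](R))) → 1

E1 and E2 produce the same multiset:
v | u | y
r | s | p

yes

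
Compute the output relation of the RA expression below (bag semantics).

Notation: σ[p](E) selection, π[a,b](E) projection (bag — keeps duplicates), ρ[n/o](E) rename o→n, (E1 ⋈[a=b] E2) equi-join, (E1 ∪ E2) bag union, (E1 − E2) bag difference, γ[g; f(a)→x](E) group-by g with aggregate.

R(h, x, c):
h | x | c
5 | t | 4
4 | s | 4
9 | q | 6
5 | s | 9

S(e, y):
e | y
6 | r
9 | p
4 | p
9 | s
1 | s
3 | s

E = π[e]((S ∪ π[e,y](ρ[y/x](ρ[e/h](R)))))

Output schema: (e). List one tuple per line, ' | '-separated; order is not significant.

Subexpression sizes:
  S → 6
  R → 4
  ρ[e/h](R) → 4
  ρ[y/x](ρ[e/h](R)) → 4
  π[e,y](ρ[y/x](ρ[e/h](R))) → 4
  (S ∪ π[e,y](ρ[y/x](ρ[e/h](R)))) → 10
  π[e]((S ∪ π[e,y](ρ[y/x](ρ[e/h](R))))) → 10

== RESULT ==
e
1
3
4
4
5
5
6
9
9
9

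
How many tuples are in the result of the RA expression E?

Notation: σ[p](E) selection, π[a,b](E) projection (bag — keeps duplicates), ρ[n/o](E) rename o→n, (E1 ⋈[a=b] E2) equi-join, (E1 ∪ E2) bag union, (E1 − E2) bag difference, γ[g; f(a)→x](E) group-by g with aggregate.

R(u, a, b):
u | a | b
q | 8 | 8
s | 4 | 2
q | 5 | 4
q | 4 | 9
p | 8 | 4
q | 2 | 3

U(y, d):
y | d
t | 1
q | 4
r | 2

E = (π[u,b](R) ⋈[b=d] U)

Per-node cardinality:
  R → 6
  π[u,b](R) → 6
  U → 3
  (π[u,b](R) ⋈[b=d] U) → 3

|E| = 3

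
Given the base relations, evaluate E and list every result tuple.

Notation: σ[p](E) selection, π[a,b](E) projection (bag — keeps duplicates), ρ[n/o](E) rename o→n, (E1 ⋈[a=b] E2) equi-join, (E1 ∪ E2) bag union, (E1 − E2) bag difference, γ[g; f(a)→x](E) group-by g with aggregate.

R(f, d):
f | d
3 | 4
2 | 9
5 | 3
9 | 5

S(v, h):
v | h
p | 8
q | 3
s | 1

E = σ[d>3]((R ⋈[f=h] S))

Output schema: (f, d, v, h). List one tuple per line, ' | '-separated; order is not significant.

Row counts bottom-up:
  R → 4
  S → 3
  (R ⋈[f=h] S) → 1
  σ[d>3]((R ⋈[f=h] S)) → 1

== RESULT ==
f | d | v | h
3 | 4 | q | 3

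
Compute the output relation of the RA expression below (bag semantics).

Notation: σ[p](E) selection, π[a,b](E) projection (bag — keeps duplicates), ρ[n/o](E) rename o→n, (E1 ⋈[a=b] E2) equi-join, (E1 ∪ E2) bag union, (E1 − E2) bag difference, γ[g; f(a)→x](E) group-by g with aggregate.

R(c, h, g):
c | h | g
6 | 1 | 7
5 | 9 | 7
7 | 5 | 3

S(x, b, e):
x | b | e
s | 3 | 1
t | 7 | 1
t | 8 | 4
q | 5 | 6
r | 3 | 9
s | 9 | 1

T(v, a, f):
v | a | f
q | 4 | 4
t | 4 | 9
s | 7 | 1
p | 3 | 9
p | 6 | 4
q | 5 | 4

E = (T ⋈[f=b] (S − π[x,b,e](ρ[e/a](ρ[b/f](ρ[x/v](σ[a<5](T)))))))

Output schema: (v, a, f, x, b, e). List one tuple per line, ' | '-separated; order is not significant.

Subexpression sizes:
  T → 6
  S → 6
  T → 6
  σ[a<5](T) → 3
  ρ[x/v](σ[a<5](T)) → 3
  ρ[b/f](ρ[x/v](σ[a<5](T))) → 3
  ρ[e/a](ρ[b/f](ρ[x/v](σ[a<5](T)))) → 3
  π[x,b,e](ρ[e/a](ρ[b/f](ρ[x/v](σ[a<5](T))))) → 3
  (S − π[x,b,e](ρ[e/a](ρ[b/f](ρ[x/v](σ[a<5](T)))))) → 6
  (T ⋈[f=b] (S − π[x,b,e](ρ[e/a](ρ[b/f](ρ[x/v](σ[a<5](T))))))) → 2

== RESULT ==
v | a | f | x | b | e
p | 3 | 9 | s | 9 | 1
t | 4 | 9 | s | 9 | 1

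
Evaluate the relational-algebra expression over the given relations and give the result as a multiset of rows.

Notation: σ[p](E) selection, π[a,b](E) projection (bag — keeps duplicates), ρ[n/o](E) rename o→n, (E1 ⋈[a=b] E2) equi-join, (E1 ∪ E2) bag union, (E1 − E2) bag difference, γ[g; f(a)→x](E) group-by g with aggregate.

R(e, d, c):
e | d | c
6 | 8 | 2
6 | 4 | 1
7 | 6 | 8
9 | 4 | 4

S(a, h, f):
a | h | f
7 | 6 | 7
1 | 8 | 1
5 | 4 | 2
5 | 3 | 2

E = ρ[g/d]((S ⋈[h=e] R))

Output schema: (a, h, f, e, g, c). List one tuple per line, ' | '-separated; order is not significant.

Stepwise |·|:
  S → 4
  R → 4
  (S ⋈[h=e] R) → 2
  ρ[g/d]((S ⋈[h=e] R)) → 2

== RESULT ==
a | h | f | e | g | c
7 | 6 | 7 | 6 | 4 | 1
7 | 6 | 7 | 6 | 8 | 2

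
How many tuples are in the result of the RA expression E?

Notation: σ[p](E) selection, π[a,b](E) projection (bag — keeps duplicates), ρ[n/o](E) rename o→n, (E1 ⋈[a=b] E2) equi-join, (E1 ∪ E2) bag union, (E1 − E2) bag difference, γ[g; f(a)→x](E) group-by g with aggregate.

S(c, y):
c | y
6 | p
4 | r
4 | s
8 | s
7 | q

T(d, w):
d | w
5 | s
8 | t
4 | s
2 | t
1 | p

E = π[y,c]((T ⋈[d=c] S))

Per-node cardinality:
  T → 5
  S → 5
  (T ⋈[d=c] S) → 3
  π[y,c]((T ⋈[d=c] S)) → 3

|E| = 3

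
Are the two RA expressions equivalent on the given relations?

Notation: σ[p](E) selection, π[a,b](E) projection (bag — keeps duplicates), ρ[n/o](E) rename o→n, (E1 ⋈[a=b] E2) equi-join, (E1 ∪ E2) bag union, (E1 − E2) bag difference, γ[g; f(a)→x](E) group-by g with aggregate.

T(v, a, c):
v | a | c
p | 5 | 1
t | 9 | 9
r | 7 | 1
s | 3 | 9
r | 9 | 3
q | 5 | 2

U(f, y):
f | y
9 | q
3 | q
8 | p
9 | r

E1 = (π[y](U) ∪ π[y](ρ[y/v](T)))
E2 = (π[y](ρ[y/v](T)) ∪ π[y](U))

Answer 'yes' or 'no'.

E1 per-node cardinality:
  U → 4
  π[y](U) → 4
  T → 6
  ρ[y/v](T) → 6
  π[y](ρ[y/v](T)) → 6
  (π[y](U) ∪ π[y](ρ[y/v](T))) → 10
E2 per-node cardinality:
  T → 6
  ρ[y/v](T) → 6
  π[y](ρ[y/v](T)) → 6
  U → 4
  π[y](U) → 4
  (π[y](ρ[y/v](T)) ∪ π[y](U)) → 10

E1 and E2 produce the same multiset:
y
p
p
q
q
q
r
r
r
s
t

yes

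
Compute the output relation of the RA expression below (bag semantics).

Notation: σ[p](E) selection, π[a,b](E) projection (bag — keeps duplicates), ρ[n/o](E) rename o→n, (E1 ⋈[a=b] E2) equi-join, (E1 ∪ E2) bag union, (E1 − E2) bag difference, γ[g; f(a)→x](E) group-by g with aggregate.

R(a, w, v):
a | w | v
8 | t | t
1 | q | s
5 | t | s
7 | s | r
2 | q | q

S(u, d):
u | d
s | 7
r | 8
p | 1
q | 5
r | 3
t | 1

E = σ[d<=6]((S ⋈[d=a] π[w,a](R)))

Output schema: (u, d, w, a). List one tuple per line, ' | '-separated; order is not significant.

Row counts bottom-up:
  S → 6
  R → 5
  π[w,a](R) → 5
  (S ⋈[d=a] π[w,a](R)) → 5
  σ[d<=6]((S ⋈[d=a] π[w,a](R))) → 3

== RESULT ==
u | d | w | a
p | 1 | q | 1
q | 5 | t | 5
t | 1 | q | 1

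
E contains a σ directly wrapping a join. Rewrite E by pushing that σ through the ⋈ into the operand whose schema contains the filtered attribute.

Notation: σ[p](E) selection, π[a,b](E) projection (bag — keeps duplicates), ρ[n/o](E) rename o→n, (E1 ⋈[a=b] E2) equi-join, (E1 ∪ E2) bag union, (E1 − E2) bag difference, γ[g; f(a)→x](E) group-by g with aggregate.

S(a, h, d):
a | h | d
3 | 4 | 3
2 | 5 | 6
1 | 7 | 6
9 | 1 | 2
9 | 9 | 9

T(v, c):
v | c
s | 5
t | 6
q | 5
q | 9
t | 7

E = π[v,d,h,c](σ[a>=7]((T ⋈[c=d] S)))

σ filters on a, owned by the right side.
E' = π[v,d,h,c]((T ⋈[c=d] σ[a>=7](S)))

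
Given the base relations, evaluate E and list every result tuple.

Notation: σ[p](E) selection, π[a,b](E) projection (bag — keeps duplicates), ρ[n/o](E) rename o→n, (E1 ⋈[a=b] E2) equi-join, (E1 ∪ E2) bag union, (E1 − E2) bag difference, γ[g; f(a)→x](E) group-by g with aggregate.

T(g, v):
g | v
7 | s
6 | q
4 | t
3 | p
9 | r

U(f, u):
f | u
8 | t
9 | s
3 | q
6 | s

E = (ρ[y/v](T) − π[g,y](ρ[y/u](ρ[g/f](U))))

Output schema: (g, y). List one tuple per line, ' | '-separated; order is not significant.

Per-node cardinality:
  T → 5
  ρ[y/v](T) → 5
  U → 4
  ρ[g/f](U) → 4
  ρ[y/u](ρ[g/f](U)) → 4
  π[g,y](ρ[y/u](ρ[g/f](U))) → 4
  (ρ[y/v](T) − π[g,y](ρ[y/u](ρ[g/f](U)))) → 5

== RESULT ==
g | y
3 | p
4 | t
6 | q
7 | s
9 | r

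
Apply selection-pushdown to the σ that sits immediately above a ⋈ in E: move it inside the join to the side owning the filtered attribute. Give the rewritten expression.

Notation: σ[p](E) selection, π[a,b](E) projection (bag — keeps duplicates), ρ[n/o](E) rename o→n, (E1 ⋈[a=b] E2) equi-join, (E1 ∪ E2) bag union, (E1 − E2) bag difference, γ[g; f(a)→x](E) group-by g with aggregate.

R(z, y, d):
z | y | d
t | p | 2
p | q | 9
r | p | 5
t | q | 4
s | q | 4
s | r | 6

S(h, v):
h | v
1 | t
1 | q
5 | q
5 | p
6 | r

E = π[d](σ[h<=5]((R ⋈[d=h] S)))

σ filters on h, owned by the right side.
E' = π[d]((R ⋈[d=h] σ[h<=5](S)))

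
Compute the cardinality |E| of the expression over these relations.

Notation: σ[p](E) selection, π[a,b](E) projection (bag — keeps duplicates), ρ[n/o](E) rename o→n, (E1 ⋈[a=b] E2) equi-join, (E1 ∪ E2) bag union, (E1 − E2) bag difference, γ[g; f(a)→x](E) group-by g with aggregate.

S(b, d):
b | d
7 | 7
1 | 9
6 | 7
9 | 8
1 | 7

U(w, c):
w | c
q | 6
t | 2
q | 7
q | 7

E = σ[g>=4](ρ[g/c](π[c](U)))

Subexpression sizes:
  U → 4
  π[c](U) → 4
  ρ[g/c](π[c](U)) → 4
  σ[g>=4](ρ[g/c](π[c](U))) → 3

|E| = 3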